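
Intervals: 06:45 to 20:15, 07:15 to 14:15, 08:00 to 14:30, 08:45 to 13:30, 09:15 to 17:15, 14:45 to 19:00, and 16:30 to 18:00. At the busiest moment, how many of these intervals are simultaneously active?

At 09:15, 5 of the intervals are simultaneously active.
No point has more.

5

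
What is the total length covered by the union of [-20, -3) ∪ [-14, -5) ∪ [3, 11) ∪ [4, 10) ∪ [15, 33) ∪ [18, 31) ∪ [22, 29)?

43

Merged: [-20, -3), [3, 11), [15, 33).
Lengths: 17 + 8 + 18 = 43.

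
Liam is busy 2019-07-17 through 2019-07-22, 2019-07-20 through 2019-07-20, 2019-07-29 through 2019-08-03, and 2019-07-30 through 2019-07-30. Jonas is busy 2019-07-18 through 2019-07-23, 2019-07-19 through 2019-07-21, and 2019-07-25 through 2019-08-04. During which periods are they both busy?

First set merges to 2019-07-17 through 2019-07-22, 2019-07-29 through 2019-08-03.
Second set merges to 2019-07-18 through 2019-07-23, 2019-07-25 through 2019-08-04.
2019-07-17 through 2019-07-22 overlaps B on 2019-07-18 through 2019-07-22.
2019-07-29 through 2019-08-03 overlaps B on 2019-07-29 through 2019-08-03.

2019-07-18 through 2019-07-22, 2019-07-29 through 2019-08-03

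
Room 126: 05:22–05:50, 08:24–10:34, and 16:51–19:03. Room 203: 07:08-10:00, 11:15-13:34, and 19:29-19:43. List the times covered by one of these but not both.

05:22–05:50, 07:08–08:24, 10:00–10:34, 11:15–13:34, 16:51–19:03, 19:29–19:43

Only in the first: 05:22–05:50, 10:00–10:34, 16:51–19:03.
Only in the second: 07:08–08:24, 11:15–13:34, 19:29–19:43.
Together these are the periods covered by exactly one.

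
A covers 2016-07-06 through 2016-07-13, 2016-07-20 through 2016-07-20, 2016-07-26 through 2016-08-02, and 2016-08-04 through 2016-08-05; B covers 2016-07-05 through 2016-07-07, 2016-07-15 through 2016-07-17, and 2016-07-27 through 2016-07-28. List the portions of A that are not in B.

2016-07-06 through 2016-07-13 minus B → 2016-07-08 through 2016-07-13.
2016-07-20 through 2016-07-20: no B overlap → unchanged.
2016-07-26 through 2016-08-02 minus B → 2016-07-26 through 2016-07-26, 2016-07-29 through 2016-08-02.
2016-08-04 through 2016-08-05: no B overlap → unchanged.

2016-07-08 through 2016-07-13, 2016-07-20 through 2016-07-20, 2016-07-26 through 2016-07-26, 2016-07-29 through 2016-08-02, 2016-08-04 through 2016-08-05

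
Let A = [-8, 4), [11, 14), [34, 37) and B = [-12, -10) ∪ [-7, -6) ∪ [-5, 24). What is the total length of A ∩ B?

A ∩ B = [-7, -6), [-5, 4), [11, 14).
Total: 1 + 9 + 3 = 13.

13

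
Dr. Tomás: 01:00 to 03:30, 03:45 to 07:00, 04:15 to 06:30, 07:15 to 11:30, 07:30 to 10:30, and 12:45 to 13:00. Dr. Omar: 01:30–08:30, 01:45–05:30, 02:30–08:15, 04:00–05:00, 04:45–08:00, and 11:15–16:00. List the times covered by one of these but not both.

01:00–01:30, 03:30–03:45, 07:00–07:15, 08:30–11:15, 11:30–12:45, 13:00–16:00

First set merges to 01:00–03:30, 03:45–07:00, 07:15–11:30, 12:45–13:00.
Second set merges to 01:30–08:30, 11:15–16:00.
A but not B: 01:00–01:30, 08:30–11:15.
B but not A: 03:30–03:45, 07:00–07:15, 11:30–12:45, 13:00–16:00.
Combining gives A △ B.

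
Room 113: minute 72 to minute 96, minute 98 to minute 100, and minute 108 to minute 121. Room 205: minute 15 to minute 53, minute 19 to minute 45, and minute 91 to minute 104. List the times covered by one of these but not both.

minute 15 to minute 53, minute 72 to minute 91, minute 96 to minute 98, minute 100 to minute 104, minute 108 to minute 121

B, merged: minute 15 to minute 53, minute 91 to minute 104.
Only in the first: minute 72 to minute 91, minute 108 to minute 121.
Only in the second: minute 15 to minute 53, minute 96 to minute 98, minute 100 to minute 104.
Together these are the periods covered by exactly one.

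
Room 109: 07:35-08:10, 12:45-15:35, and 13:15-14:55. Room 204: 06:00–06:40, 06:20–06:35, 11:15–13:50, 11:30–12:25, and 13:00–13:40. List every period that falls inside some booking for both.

12:45–13:50

Merge the first list: 07:35–08:10, 12:45–15:35.
Merge the second list: 06:00–06:40, 11:15–13:50.
07:35–08:10 falls entirely outside B.
12:45–15:35 overlaps B on 12:45–13:50.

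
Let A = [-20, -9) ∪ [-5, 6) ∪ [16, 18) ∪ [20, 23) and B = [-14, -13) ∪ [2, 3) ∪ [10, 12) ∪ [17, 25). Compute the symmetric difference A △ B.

Only in the first: [-20, -14), [-13, -9), [-5, 2), [3, 6), [16, 17).
Only in the second: [10, 12), [18, 20), [23, 25).
Together these are the periods covered by exactly one.

[-20, -14) ∪ [-13, -9) ∪ [-5, 2) ∪ [3, 6) ∪ [10, 12) ∪ [16, 17) ∪ [18, 20) ∪ [23, 25)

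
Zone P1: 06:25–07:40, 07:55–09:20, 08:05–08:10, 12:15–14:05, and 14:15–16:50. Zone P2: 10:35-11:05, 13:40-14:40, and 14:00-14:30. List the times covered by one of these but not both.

06:25–07:40, 07:55–09:20, 10:35–11:05, 12:15–13:40, 14:05–14:15, 14:40–16:50

A, merged: 06:25–07:40, 07:55–09:20, 12:15–14:05, 14:15–16:50.
B, merged: 10:35–11:05, 13:40–14:40.
A \ B = 06:25–07:40, 07:55–09:20, 12:15–13:40, 14:40–16:50.
B \ A = 10:35–11:05, 14:05–14:15.
Union of the two gives the symmetric difference.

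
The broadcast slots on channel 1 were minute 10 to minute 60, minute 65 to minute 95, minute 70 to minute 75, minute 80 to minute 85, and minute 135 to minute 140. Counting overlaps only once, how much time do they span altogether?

85 minutes

Merged: minute 10 to minute 60, minute 65 to minute 95, minute 135 to minute 140.
Lengths: 50 minutes + 30 minutes + 5 minutes = 85 minutes.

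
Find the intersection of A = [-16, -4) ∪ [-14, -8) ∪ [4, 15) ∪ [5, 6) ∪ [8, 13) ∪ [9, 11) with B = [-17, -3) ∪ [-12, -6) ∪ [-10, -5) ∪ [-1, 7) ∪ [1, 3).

[-16, -4) ∪ [4, 7)

A, merged: [-16, -4), [4, 15).
B, merged: [-17, -3), [-1, 7).
[-16, -4) overlaps B on [-16, -4).
[4, 15) overlaps B on [4, 7).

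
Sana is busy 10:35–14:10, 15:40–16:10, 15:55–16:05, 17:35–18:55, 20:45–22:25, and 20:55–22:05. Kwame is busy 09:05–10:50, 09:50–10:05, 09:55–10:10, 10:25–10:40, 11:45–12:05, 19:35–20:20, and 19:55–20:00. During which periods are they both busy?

10:35–10:50, 11:45–12:05

Merge the first list: 10:35–14:10, 15:40–16:10, 17:35–18:55, 20:45–22:25.
Merge the second list: 09:05–10:50, 11:45–12:05, 19:35–20:20.
10:35–14:10 meets the second set on 10:35–10:50, 11:45–12:05.
15:40–16:10: no overlap with the second set.
17:35–18:55: no overlap with the second set.
20:45–22:25: no overlap with the second set.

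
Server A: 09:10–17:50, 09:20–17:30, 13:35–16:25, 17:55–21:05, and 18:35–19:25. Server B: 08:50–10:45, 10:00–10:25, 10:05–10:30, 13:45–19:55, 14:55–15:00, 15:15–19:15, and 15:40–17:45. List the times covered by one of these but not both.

08:50–09:10, 10:45–13:45, 17:50–17:55, 19:55–21:05

First set merges to 09:10–17:50, 17:55–21:05.
Second set merges to 08:50–10:45, 13:45–19:55.
A but not B: 10:45–13:45, 19:55–21:05.
B but not A: 08:50–09:10, 17:50–17:55.
Combining gives A △ B.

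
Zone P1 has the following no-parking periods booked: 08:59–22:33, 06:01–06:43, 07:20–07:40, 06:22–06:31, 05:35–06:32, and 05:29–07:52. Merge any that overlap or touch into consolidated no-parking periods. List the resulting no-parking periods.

05:29-07:52, 08:59-22:33

Sort by start: 05:29-07:52, 05:35-06:32, 06:01-06:43, 06:22-06:31, 07:20-07:40, 08:59-22:33.
05:35-06:32 overlaps/touches 05:29-07:52 → extend to 05:29-07:52.
06:01-06:43 overlaps/touches 05:29-07:52 → extend to 05:29-07:52.
06:22-06:31 overlaps/touches 05:29-07:52 → extend to 05:29-07:52.
07:20-07:40 overlaps/touches 05:29-07:52 → extend to 05:29-07:52.
08:59-22:33 is disjoint → start new block.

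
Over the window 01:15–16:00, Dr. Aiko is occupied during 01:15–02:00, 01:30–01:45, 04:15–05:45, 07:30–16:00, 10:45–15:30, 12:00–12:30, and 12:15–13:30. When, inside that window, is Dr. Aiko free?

After merging, the occupied span is 01:15-02:00, 04:15-05:45, 07:30-16:00.
Uncovered inside 01:15-16:00: 02:00-04:15, 05:45-07:30.

02:00-04:15, 05:45-07:30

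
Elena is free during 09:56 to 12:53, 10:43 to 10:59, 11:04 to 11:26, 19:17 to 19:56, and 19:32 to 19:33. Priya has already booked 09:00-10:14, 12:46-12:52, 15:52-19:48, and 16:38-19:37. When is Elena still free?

10:14–12:46, 12:52–12:53, 19:48–19:56

Merge the first list: 09:56–12:53, 19:17–19:56.
Merge the second list: 09:00–10:14, 12:46–12:52, 15:52–19:48.
09:56–12:53 minus B → 10:14–12:46, 12:52–12:53.
19:17–19:56 minus B → 19:48–19:56.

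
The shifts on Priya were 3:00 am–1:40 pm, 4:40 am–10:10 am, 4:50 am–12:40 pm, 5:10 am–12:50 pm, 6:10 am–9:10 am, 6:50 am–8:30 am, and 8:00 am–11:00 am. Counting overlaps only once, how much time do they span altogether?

10 h 40 min

Merged: 3:00 am–1:40 pm.
Length: 10 h 40 min.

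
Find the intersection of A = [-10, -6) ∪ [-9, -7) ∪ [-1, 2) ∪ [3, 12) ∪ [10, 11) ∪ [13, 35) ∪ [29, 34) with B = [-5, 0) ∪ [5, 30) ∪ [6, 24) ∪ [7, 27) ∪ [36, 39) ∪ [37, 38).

[-1, 0) ∪ [5, 12) ∪ [13, 30)

First set merges to [-10, -6), [-1, 2), [3, 12), [13, 35).
Second set merges to [-5, 0), [5, 30), [36, 39).
[-10, -6) meets no B interval.
[-1, 2) ∩ B → [-1, 0).
[3, 12) ∩ B → [5, 12).
[13, 35) ∩ B → [13, 30).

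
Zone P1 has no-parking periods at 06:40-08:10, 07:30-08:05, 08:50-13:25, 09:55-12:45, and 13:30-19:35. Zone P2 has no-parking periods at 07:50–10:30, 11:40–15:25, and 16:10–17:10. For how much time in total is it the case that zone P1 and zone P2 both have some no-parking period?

6 h 40 min

A, merged: 06:40–08:10, 08:50–13:25, 13:30–19:35.
A ∩ B = 07:50–08:10, 08:50–10:30, 11:40–13:25, 13:30–15:25, 16:10–17:10.
Total: 20 min + 1 h 40 min + 1 h 45 min + 1 h 55 min + 1 h = 6 h 40 min.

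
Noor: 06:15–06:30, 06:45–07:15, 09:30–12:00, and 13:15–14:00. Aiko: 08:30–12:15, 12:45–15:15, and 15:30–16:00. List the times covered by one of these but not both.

06:15–06:30, 06:45–07:15, 08:30–09:30, 12:00–12:15, 12:45–13:15, 14:00–15:15, 15:30–16:00

Only in the first: 06:15–06:30, 06:45–07:15.
Only in the second: 08:30–09:30, 12:00–12:15, 12:45–13:15, 14:00–15:15, 15:30–16:00.
Together these are the periods covered by exactly one.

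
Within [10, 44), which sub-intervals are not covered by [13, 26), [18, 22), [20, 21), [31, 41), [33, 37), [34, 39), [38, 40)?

[10, 13) ∪ [26, 31) ∪ [41, 44)

After merging, the occupied span is [13, 26), [31, 41).
Uncovered inside [10, 44): [10, 13), [26, 31), [41, 44).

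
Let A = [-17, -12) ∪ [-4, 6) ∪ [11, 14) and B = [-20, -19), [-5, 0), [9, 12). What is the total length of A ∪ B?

A ∪ B = [-20, -19), [-17, -12), [-5, 6), [9, 14).
Total: 1 + 5 + 11 + 5 = 22.

22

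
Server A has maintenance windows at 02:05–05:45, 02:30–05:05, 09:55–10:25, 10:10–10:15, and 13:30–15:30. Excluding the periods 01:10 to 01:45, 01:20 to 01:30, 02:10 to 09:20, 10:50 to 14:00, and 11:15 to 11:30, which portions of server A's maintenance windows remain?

02:05–02:10, 09:55–10:25, 14:00–15:30

A, merged: 02:05–05:45, 09:55–10:25, 13:30–15:30.
B, merged: 01:10–01:45, 02:10–09:20, 10:50–14:00.
02:05–05:45 with B removed leaves 02:05–02:10.
09:55–10:25 is untouched.
13:30–15:30 with B removed leaves 14:00–15:30.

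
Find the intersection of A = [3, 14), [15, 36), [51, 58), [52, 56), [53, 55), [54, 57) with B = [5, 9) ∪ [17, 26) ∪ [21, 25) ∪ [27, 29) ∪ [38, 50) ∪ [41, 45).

[5, 9) ∪ [17, 26) ∪ [27, 29)

Merge the first list: [3, 14), [15, 36), [51, 58).
Merge the second list: [5, 9), [17, 26), [27, 29), [38, 50).
[3, 14) meets the second set on [5, 9).
[15, 36) meets the second set on [17, 26), [27, 29).
[51, 58): no overlap with the second set.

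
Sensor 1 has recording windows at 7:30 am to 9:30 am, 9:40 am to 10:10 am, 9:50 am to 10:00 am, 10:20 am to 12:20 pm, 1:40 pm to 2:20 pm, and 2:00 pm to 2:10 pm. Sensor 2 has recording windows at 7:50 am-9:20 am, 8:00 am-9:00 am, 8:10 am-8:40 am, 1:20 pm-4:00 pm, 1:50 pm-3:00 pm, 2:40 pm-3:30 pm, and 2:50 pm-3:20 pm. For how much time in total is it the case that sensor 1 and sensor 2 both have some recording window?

First set merges to 7:30 am–9:30 am, 9:40 am–10:10 am, 10:20 am–12:20 pm, 1:40 pm–2:20 pm.
Second set merges to 7:50 am–9:20 am, 1:20 pm–4:00 pm.
A ∩ B = 7:50 am–9:20 am, 1:40 pm–2:20 pm.
Total: 1 h 30 min + 40 min = 2 h 10 min.

2 h 10 min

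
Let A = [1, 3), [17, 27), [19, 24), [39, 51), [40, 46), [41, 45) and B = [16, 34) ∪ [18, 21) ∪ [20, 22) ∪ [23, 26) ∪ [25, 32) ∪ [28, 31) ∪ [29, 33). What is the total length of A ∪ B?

32

Merge the first list: [1, 3), [17, 27), [39, 51).
Merge the second list: [16, 34).
A ∪ B = [1, 3), [16, 34), [39, 51).
Total: 2 + 18 + 12 = 32.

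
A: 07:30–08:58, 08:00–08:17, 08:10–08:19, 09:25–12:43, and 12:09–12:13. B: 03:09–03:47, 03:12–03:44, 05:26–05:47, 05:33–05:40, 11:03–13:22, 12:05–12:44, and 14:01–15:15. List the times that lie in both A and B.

11:03–12:43

Merge the first list: 07:30–08:58, 09:25–12:43.
Merge the second list: 03:09–03:47, 05:26–05:47, 11:03–13:22, 14:01–15:15.
07:30–08:58 meets no B interval.
09:25–12:43 ∩ B → 11:03–12:43.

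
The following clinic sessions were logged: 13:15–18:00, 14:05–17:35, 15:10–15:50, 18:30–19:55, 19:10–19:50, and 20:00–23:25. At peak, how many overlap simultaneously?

3

Sweep endpoints in order; track running count of active intervals.
Peak of 3 reached at 15:10.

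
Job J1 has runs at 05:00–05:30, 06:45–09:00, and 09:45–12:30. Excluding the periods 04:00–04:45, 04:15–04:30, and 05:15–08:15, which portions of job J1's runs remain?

05:00–05:15, 08:15–09:00, 09:45–12:30

Second set merges to 04:00–04:45, 05:15–08:15.
05:00–05:30 \ B = 05:00–05:15.
06:45–09:00 \ B = 08:15–09:00.
09:45–12:30: nothing removed.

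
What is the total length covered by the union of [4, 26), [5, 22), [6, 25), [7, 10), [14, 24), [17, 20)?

22

Merged: [4, 26).
Length: 22.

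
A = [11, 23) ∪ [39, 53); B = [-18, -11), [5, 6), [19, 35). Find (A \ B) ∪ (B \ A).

[-18, -11) ∪ [5, 6) ∪ [11, 19) ∪ [23, 35) ∪ [39, 53)

A \ B = [11, 19), [39, 53).
B \ A = [-18, -11), [5, 6), [23, 35).
Union of the two gives the symmetric difference.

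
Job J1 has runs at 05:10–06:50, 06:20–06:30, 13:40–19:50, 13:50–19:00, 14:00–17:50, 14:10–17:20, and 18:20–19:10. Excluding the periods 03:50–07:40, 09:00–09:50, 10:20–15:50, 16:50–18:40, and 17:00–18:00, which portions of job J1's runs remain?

Merge the first list: 05:10–06:50, 13:40–19:50.
Merge the second list: 03:50–07:40, 09:00–09:50, 10:20–15:50, 16:50–18:40.
05:10–06:50 lies entirely inside B → drops out.
13:40–19:50 with B removed leaves 15:50–16:50, 18:40–19:50.

15:50–16:50, 18:40–19:50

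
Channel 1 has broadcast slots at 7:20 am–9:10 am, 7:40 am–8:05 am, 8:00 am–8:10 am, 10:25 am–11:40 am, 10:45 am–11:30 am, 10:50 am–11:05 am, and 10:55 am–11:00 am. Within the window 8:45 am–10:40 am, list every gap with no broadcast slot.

The merged coverage is 7:20 am–9:10 am, 10:25 am–11:40 am.
Complement within 8:45 am–10:40 am: 9:10 am–10:25 am.

9:10 am–10:25 am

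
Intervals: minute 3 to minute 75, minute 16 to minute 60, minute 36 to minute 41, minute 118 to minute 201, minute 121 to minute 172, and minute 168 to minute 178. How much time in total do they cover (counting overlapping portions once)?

155 minutes

Merged: minute 3 to minute 75, minute 118 to minute 201.
Lengths: 72 minutes + 83 minutes = 155 minutes.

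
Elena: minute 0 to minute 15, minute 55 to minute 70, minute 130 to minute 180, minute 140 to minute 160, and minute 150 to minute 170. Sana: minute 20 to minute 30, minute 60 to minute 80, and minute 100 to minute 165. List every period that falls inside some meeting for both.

minute 60 to minute 70, minute 130 to minute 165

First set merges to minute 0 to minute 15, minute 55 to minute 70, minute 130 to minute 180.
minute 0 to minute 15 falls entirely outside B.
minute 55 to minute 70 overlaps B on minute 60 to minute 70.
minute 130 to minute 180 overlaps B on minute 130 to minute 165.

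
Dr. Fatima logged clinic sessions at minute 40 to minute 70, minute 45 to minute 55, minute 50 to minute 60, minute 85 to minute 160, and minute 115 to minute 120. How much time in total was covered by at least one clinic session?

105 minutes

Merged: minute 40 to minute 70, minute 85 to minute 160.
Lengths: 30 minutes + 75 minutes = 105 minutes.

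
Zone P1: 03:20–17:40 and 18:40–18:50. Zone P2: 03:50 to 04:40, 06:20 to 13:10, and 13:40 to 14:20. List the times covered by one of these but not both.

A but not B: 03:20–03:50, 04:40–06:20, 13:10–13:40, 14:20–17:40, 18:40–18:50.
B but not A: none.
Combining gives A △ B.

03:20–03:50, 04:40–06:20, 13:10–13:40, 14:20–17:40, 18:40–18:50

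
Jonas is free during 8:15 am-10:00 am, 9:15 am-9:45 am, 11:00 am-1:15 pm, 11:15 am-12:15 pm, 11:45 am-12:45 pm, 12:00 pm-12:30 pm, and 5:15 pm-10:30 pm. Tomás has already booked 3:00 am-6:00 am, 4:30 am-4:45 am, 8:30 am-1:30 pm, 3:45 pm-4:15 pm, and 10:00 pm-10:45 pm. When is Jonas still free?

Merge the first list: 8:15 am-10:00 am, 11:00 am-1:15 pm, 5:15 pm-10:30 pm.
Merge the second list: 3:00 am-6:00 am, 8:30 am-1:30 pm, 3:45 pm-4:15 pm, 10:00 pm-10:45 pm.
8:15 am-10:00 am with B removed leaves 8:15 am-8:30 am.
11:00 am-1:15 pm lies entirely inside B → drops out.
5:15 pm-10:30 pm with B removed leaves 5:15 pm-10:00 pm.

8:15 am-8:30 am, 5:15 pm-10:00 pm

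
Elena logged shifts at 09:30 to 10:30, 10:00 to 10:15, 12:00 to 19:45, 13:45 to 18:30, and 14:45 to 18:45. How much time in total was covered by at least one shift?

Merged: 09:30-10:30, 12:00-19:45.
Lengths: 1 h + 7 h 45 min = 8 h 45 min.

8 h 45 min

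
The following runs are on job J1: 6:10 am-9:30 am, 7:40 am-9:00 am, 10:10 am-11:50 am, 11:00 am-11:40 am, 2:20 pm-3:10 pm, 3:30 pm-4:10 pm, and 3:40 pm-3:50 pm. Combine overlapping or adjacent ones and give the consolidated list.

6:10 am–9:30 am, 10:10 am–11:50 am, 2:20 pm–3:10 pm, 3:30 pm–4:10 pm

7:40 am–9:00 am overlaps/touches 6:10 am–9:30 am → extend to 6:10 am–9:30 am.
10:10 am–11:50 am is disjoint → start new block.
11:00 am–11:40 am overlaps/touches 10:10 am–11:50 am → extend to 10:10 am–11:50 am.
2:20 pm–3:10 pm is disjoint → start new block.
3:30 pm–4:10 pm is disjoint → start new block.
3:40 pm–3:50 pm overlaps/touches 3:30 pm–4:10 pm → extend to 3:30 pm–4:10 pm.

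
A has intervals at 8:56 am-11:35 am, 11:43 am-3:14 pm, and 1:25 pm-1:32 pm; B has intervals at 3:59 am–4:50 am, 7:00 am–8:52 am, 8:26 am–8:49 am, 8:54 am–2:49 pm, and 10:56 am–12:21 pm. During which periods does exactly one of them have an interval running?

3:59 am–4:50 am, 7:00 am–8:52 am, 8:54 am–8:56 am, 11:35 am–11:43 am, 2:49 pm–3:14 pm

First set merges to 8:56 am–11:35 am, 11:43 am–3:14 pm.
Second set merges to 3:59 am–4:50 am, 7:00 am–8:52 am, 8:54 am–2:49 pm.
A but not B: 2:49 pm–3:14 pm.
B but not A: 3:59 am–4:50 am, 7:00 am–8:52 am, 8:54 am–8:56 am, 11:35 am–11:43 am.
Combining gives A △ B.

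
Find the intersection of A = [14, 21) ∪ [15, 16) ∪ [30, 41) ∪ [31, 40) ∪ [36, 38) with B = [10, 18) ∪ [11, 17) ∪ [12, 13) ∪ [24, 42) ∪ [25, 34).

A, merged: [14, 21), [30, 41).
B, merged: [10, 18), [24, 42).
[14, 21) meets the second set on [14, 18).
[30, 41) meets the second set on [30, 41).

[14, 18) ∪ [30, 41)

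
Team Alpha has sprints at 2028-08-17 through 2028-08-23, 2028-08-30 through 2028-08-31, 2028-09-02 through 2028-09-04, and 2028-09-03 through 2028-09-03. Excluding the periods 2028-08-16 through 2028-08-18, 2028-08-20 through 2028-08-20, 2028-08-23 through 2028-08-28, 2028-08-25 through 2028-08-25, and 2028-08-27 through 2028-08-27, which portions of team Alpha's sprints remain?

First set merges to 2028-08-17 through 2028-08-23, 2028-08-30 through 2028-08-31, 2028-09-02 through 2028-09-04.
Second set merges to 2028-08-16 through 2028-08-18, 2028-08-20 through 2028-08-20, 2028-08-23 through 2028-08-28.
2028-08-17 through 2028-08-23 minus B → 2028-08-19 through 2028-08-19, 2028-08-21 through 2028-08-22.
2028-08-30 through 2028-08-31: no B overlap → unchanged.
2028-09-02 through 2028-09-04: no B overlap → unchanged.

2028-08-19 through 2028-08-19, 2028-08-21 through 2028-08-22, 2028-08-30 through 2028-08-31, 2028-09-02 through 2028-09-04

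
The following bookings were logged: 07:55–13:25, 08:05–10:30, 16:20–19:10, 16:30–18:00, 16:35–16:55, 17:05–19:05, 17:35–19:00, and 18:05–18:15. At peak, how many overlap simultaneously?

Sweep endpoints in order; track running count of active intervals.
Peak of 4 reached at 17:35.

4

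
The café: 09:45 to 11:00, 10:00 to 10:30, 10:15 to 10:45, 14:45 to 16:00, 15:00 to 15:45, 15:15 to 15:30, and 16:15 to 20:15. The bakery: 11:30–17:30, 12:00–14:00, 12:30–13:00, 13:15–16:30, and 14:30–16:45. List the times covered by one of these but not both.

09:45-11:00, 11:30-14:45, 16:00-16:15, 17:30-20:15

First set merges to 09:45-11:00, 14:45-16:00, 16:15-20:15.
Second set merges to 11:30-17:30.
A but not B: 09:45-11:00, 17:30-20:15.
B but not A: 11:30-14:45, 16:00-16:15.
Combining gives A △ B.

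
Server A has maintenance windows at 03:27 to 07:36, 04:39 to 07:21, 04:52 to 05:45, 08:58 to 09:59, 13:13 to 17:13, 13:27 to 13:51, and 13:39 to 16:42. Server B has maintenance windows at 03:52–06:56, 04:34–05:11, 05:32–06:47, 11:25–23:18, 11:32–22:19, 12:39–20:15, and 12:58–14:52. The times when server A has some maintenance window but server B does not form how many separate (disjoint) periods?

First set merges to 03:27-07:36, 08:58-09:59, 13:13-17:13.
Second set merges to 03:52-06:56, 11:25-23:18.
A \ B = 03:27-03:52, 06:56-07:36, 08:58-09:59.
That is 3 disjoint pieces.

3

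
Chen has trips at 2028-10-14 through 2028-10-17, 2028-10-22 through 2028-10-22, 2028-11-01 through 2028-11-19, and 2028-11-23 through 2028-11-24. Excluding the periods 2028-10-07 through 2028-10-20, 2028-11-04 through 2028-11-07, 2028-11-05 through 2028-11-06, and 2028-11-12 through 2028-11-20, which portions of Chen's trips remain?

2028-10-22 through 2028-10-22, 2028-11-01 through 2028-11-03, 2028-11-08 through 2028-11-11, 2028-11-23 through 2028-11-24

Merge the second list: 2028-10-07 through 2028-10-20, 2028-11-04 through 2028-11-07, 2028-11-12 through 2028-11-20.
2028-10-14 through 2028-10-17: fully covered by B → removed.
2028-10-22 through 2028-10-22: no B overlap → unchanged.
2028-11-01 through 2028-11-19 minus B → 2028-11-01 through 2028-11-03, 2028-11-08 through 2028-11-11.
2028-11-23 through 2028-11-24: no B overlap → unchanged.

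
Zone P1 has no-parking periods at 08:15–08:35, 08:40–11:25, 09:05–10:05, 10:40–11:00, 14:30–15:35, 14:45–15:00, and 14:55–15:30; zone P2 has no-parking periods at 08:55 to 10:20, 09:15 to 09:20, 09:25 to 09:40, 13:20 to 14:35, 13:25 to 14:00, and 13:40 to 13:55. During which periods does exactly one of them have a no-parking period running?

A, merged: 08:15–08:35, 08:40–11:25, 14:30–15:35.
B, merged: 08:55–10:20, 13:20–14:35.
A \ B = 08:15–08:35, 08:40–08:55, 10:20–11:25, 14:35–15:35.
B \ A = 13:20–14:30.
Union of the two gives the symmetric difference.

08:15–08:35, 08:40–08:55, 10:20–11:25, 13:20–14:30, 14:35–15:35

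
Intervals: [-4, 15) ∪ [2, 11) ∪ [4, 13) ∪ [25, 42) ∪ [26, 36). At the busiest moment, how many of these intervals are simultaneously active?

3

At 4, 3 of the intervals are simultaneously active.
No point has more.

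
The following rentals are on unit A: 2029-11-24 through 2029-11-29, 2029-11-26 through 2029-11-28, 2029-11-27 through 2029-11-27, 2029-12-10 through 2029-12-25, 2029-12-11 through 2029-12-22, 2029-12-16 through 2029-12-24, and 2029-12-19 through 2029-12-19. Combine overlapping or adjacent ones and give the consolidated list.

2029-11-26 through 2029-11-28 overlaps/touches 2029-11-24 through 2029-11-29 → extend to 2029-11-24 through 2029-11-29.
2029-11-27 through 2029-11-27 overlaps/touches 2029-11-24 through 2029-11-29 → extend to 2029-11-24 through 2029-11-29.
2029-12-10 through 2029-12-25 is disjoint → start new block.
2029-12-11 through 2029-12-22 overlaps/touches 2029-12-10 through 2029-12-25 → extend to 2029-12-10 through 2029-12-25.
2029-12-16 through 2029-12-24 overlaps/touches 2029-12-10 through 2029-12-25 → extend to 2029-12-10 through 2029-12-25.
2029-12-19 through 2029-12-19 overlaps/touches 2029-12-10 through 2029-12-25 → extend to 2029-12-10 through 2029-12-25.

2029-11-24 through 2029-11-29, 2029-12-10 through 2029-12-25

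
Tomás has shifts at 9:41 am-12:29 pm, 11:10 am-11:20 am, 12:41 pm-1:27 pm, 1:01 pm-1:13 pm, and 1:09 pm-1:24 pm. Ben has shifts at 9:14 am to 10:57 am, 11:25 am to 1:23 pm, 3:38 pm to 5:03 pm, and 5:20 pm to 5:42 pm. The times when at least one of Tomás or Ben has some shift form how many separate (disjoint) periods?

A, merged: 9:41 am–12:29 pm, 12:41 pm–1:27 pm.
A ∪ B = 9:14 am–1:27 pm, 3:38 pm–5:03 pm, 5:20 pm–5:42 pm.
That is 3 disjoint pieces.

3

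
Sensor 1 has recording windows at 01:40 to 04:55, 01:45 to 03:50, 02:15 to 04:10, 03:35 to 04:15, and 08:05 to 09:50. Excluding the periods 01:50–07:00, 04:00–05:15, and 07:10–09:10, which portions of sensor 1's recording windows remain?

01:40–01:50, 09:10–09:50

Merge the first list: 01:40–04:55, 08:05–09:50.
Merge the second list: 01:50–07:00, 07:10–09:10.
01:40–04:55 with B removed leaves 01:40–01:50.
08:05–09:50 with B removed leaves 09:10–09:50.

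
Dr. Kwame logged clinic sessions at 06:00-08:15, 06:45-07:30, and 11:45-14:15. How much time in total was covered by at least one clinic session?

Merged: 06:00–08:15, 11:45–14:15.
Lengths: 2 h 15 min + 2 h 30 min = 4 h 45 min.

4 h 45 min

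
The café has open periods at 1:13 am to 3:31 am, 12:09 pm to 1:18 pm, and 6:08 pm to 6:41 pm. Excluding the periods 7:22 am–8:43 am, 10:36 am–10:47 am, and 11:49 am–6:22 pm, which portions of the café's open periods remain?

1:13 am–3:31 am: nothing removed.
12:09 pm–1:18 pm: entirely removed.
6:08 pm–6:41 pm \ B = 6:22 pm–6:41 pm.

1:13 am–3:31 am, 6:22 pm–6:41 pm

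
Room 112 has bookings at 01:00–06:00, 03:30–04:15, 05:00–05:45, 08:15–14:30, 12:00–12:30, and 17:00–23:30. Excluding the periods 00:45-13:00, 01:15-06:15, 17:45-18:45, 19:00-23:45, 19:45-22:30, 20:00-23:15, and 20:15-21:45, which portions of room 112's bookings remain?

First set merges to 01:00–06:00, 08:15–14:30, 17:00–23:30.
Second set merges to 00:45–13:00, 17:45–18:45, 19:00–23:45.
01:00–06:00 lies entirely inside B → drops out.
08:15–14:30 with B removed leaves 13:00–14:30.
17:00–23:30 with B removed leaves 17:00–17:45, 18:45–19:00.

13:00–14:30, 17:00–17:45, 18:45–19:00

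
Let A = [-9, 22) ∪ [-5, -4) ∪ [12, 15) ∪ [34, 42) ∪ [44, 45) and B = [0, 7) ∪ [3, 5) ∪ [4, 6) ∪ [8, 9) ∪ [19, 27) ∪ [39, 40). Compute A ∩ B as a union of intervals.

[0, 7) ∪ [8, 9) ∪ [19, 22) ∪ [39, 40)

First set merges to [-9, 22), [34, 42), [44, 45).
Second set merges to [0, 7), [8, 9), [19, 27), [39, 40).
[-9, 22) ∩ B → [0, 7), [8, 9), [19, 22).
[34, 42) ∩ B → [39, 40).
[44, 45) meets no B interval.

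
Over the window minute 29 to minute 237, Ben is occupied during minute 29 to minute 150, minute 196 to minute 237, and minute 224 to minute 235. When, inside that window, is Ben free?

minute 150 to minute 196

After merging, the occupied span is minute 29 to minute 150, minute 196 to minute 237.
Complement within minute 29 to minute 237: minute 150 to minute 196.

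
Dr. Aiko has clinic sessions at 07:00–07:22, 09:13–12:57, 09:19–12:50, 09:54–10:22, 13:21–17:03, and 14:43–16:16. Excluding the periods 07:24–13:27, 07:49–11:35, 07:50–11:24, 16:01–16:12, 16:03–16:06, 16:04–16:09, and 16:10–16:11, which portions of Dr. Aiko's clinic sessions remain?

A, merged: 07:00–07:22, 09:13–12:57, 13:21–17:03.
B, merged: 07:24–13:27, 16:01–16:12.
07:00–07:22: no B overlap → unchanged.
09:13–12:57: fully covered by B → removed.
13:21–17:03 minus B → 13:27–16:01, 16:12–17:03.

07:00–07:22, 13:27–16:01, 16:12–17:03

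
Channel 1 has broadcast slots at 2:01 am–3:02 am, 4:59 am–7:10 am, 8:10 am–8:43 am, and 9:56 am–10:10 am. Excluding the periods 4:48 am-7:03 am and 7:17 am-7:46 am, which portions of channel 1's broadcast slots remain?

2:01 am–3:02 am: no B overlap → unchanged.
4:59 am–7:10 am minus B → 7:03 am–7:10 am.
8:10 am–8:43 am: no B overlap → unchanged.
9:56 am–10:10 am: no B overlap → unchanged.

2:01 am–3:02 am, 7:03 am–7:10 am, 8:10 am–8:43 am, 9:56 am–10:10 am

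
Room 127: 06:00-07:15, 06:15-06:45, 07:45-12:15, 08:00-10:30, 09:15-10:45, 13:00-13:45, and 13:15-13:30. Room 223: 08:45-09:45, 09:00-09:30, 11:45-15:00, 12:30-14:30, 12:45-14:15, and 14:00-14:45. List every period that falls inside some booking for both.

First set merges to 06:00–07:15, 07:45–12:15, 13:00–13:45.
Second set merges to 08:45–09:45, 11:45–15:00.
06:00–07:15 meets no B interval.
07:45–12:15 ∩ B → 08:45–09:45, 11:45–12:15.
13:00–13:45 ∩ B → 13:00–13:45.

08:45–09:45, 11:45–12:15, 13:00–13:45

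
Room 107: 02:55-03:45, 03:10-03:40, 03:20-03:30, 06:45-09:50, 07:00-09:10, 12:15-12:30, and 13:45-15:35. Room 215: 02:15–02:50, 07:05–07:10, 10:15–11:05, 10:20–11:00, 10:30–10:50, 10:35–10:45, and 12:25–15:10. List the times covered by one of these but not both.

02:15–02:50, 02:55–03:45, 06:45–07:05, 07:10–09:50, 10:15–11:05, 12:15–12:25, 12:30–13:45, 15:10–15:35

Merge the first list: 02:55–03:45, 06:45–09:50, 12:15–12:30, 13:45–15:35.
Merge the second list: 02:15–02:50, 07:05–07:10, 10:15–11:05, 12:25–15:10.
Only in the first: 02:55–03:45, 06:45–07:05, 07:10–09:50, 12:15–12:25, 15:10–15:35.
Only in the second: 02:15–02:50, 10:15–11:05, 12:30–13:45.
Together these are the periods covered by exactly one.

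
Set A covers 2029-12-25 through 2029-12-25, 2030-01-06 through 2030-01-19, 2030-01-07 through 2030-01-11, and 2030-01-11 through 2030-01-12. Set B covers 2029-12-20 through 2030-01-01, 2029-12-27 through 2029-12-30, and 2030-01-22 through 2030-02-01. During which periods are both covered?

2029-12-25 through 2029-12-25

First set merges to 2029-12-25 through 2029-12-25, 2030-01-06 through 2030-01-19.
Second set merges to 2029-12-20 through 2030-01-01, 2030-01-22 through 2030-02-01.
2029-12-25 through 2029-12-25 ∩ B → 2029-12-25 through 2029-12-25.
2030-01-06 through 2030-01-19 meets no B interval.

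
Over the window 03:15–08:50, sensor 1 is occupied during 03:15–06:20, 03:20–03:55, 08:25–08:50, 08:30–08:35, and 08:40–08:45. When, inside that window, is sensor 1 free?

After merging, the occupied span is 03:15–06:20, 08:25–08:50.
Gaps within 03:15–08:50: 06:20–08:25.

06:20–08:25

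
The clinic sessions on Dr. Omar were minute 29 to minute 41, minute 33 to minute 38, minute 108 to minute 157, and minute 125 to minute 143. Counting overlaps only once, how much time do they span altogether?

61 minutes

Merged: minute 29 to minute 41, minute 108 to minute 157.
Lengths: 12 minutes + 49 minutes = 61 minutes.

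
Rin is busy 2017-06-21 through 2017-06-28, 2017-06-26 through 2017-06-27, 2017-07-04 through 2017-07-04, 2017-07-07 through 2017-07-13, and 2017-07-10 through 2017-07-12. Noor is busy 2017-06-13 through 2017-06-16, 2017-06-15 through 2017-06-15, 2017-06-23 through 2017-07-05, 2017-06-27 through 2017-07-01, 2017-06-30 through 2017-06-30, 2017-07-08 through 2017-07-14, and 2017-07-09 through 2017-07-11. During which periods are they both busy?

2017-06-23 through 2017-06-28, 2017-07-04 through 2017-07-04, 2017-07-08 through 2017-07-13

First set merges to 2017-06-21 through 2017-06-28, 2017-07-04 through 2017-07-04, 2017-07-07 through 2017-07-13.
Second set merges to 2017-06-13 through 2017-06-16, 2017-06-23 through 2017-07-05, 2017-07-08 through 2017-07-14.
2017-06-21 through 2017-06-28 ∩ B → 2017-06-23 through 2017-06-28.
2017-07-04 through 2017-07-04 ∩ B → 2017-07-04 through 2017-07-04.
2017-07-07 through 2017-07-13 ∩ B → 2017-07-08 through 2017-07-13.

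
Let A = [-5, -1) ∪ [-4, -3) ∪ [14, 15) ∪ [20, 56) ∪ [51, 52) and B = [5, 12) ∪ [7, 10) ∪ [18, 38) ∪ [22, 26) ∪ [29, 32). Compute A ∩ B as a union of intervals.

Merge the first list: [-5, -1), [14, 15), [20, 56).
Merge the second list: [5, 12), [18, 38).
[-5, -1): no overlap with the second set.
[14, 15): no overlap with the second set.
[20, 56) meets the second set on [20, 38).

[20, 38)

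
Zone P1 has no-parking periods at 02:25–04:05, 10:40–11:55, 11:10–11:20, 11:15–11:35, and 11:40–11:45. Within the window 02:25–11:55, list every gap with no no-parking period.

04:05-10:40

Covered (merged): 02:25-04:05, 10:40-11:55.
Gaps within 02:25-11:55: 04:05-10:40.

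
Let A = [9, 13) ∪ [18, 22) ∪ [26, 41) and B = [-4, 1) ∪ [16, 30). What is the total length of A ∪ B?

A ∪ B = [-4, 1), [9, 13), [16, 41).
Total: 5 + 4 + 25 = 34.

34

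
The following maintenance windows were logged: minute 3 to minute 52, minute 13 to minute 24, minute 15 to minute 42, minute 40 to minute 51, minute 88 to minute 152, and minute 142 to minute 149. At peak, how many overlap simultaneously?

At minute 15, 3 of the intervals are simultaneously active.
No point has more.

3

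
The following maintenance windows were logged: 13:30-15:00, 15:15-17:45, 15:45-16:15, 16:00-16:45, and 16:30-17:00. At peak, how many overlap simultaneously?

Walk the sorted start/end points keeping a running depth.
The depth first hits 3 at 16:00.

3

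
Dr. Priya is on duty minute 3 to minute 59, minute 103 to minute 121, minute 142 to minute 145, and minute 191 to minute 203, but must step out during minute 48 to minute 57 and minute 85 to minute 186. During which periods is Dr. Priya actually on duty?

minute 3 to minute 48, minute 57 to minute 59, minute 191 to minute 203

minute 3 to minute 59 minus B → minute 3 to minute 48, minute 57 to minute 59.
minute 103 to minute 121: fully covered by B → removed.
minute 142 to minute 145: fully covered by B → removed.
minute 191 to minute 203: no B overlap → unchanged.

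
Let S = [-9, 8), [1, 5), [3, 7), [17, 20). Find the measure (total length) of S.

20

Merged: [-9, 8), [17, 20).
Lengths: 17 + 3 = 20.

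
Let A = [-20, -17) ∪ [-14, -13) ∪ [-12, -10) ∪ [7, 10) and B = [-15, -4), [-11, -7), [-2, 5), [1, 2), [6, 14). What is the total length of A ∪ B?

29

B, merged: [-15, -4), [-2, 5), [6, 14).
A ∪ B = [-20, -17), [-15, -4), [-2, 5), [6, 14).
Total: 3 + 11 + 7 + 8 = 29.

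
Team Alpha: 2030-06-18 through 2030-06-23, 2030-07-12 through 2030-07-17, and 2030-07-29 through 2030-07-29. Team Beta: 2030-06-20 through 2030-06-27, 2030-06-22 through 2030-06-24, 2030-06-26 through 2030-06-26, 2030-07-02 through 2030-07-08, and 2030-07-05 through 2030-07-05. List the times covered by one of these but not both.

2030-06-18 through 2030-06-19, 2030-06-24 through 2030-06-27, 2030-07-02 through 2030-07-08, 2030-07-12 through 2030-07-17, 2030-07-29 through 2030-07-29

B, merged: 2030-06-20 through 2030-06-27, 2030-07-02 through 2030-07-08.
Only in the first: 2030-06-18 through 2030-06-19, 2030-07-12 through 2030-07-17, 2030-07-29 through 2030-07-29.
Only in the second: 2030-06-24 through 2030-06-27, 2030-07-02 through 2030-07-08.
Together these are the periods covered by exactly one.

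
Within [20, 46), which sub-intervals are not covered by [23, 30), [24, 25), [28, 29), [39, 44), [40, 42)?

After merging, the occupied span is [23, 30), [39, 44).
Complement within [20, 46): [20, 23), [30, 39), [44, 46).

[20, 23) ∪ [30, 39) ∪ [44, 46)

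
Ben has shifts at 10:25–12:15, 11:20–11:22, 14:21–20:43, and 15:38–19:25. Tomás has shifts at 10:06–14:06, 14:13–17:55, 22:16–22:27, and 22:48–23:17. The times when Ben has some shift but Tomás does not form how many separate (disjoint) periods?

1

First set merges to 10:25–12:15, 14:21–20:43.
A \ B = 17:55–20:43.
That is 1 disjoint piece.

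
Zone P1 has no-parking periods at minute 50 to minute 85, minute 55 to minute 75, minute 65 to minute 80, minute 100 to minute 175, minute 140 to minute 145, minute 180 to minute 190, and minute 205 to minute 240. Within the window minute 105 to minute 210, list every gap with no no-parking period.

Covered (merged): minute 50 to minute 85, minute 100 to minute 175, minute 180 to minute 190, minute 205 to minute 240.
Complement within minute 105 to minute 210: minute 175 to minute 180, minute 190 to minute 205.

minute 175 to minute 180, minute 190 to minute 205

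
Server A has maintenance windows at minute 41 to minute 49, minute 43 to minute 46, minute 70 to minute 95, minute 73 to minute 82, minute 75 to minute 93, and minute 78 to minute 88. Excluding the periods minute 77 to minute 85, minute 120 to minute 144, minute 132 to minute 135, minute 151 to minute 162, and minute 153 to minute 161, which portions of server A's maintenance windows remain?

Merge the first list: minute 41 to minute 49, minute 70 to minute 95.
Merge the second list: minute 77 to minute 85, minute 120 to minute 144, minute 151 to minute 162.
minute 41 to minute 49 is untouched.
minute 70 to minute 95 with B removed leaves minute 70 to minute 77, minute 85 to minute 95.

minute 41 to minute 49, minute 70 to minute 77, minute 85 to minute 95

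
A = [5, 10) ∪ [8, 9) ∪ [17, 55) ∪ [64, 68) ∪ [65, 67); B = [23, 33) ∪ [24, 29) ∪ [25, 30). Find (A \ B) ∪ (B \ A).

[5, 10) ∪ [17, 23) ∪ [33, 55) ∪ [64, 68)

A, merged: [5, 10), [17, 55), [64, 68).
B, merged: [23, 33).
A but not B: [5, 10), [17, 23), [33, 55), [64, 68).
B but not A: none.
Combining gives A △ B.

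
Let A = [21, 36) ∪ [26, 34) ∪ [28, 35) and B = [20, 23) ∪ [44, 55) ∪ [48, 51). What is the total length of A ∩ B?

2

First set merges to [21, 36).
Second set merges to [20, 23), [44, 55).
A ∩ B = [21, 23).
Total: 2.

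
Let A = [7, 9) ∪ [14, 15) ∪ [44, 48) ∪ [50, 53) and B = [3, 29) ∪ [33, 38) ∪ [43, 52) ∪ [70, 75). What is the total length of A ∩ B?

9

A ∩ B = [7, 9), [14, 15), [44, 48), [50, 52).
Total: 2 + 1 + 4 + 2 = 9.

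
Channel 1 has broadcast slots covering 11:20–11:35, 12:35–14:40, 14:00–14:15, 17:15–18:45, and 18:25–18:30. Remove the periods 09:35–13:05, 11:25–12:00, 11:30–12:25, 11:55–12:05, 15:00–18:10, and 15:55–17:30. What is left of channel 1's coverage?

13:05–14:40, 18:10–18:45

First set merges to 11:20–11:35, 12:35–14:40, 17:15–18:45.
Second set merges to 09:35–13:05, 15:00–18:10.
11:20–11:35: fully covered by B → removed.
12:35–14:40 minus B → 13:05–14:40.
17:15–18:45 minus B → 18:10–18:45.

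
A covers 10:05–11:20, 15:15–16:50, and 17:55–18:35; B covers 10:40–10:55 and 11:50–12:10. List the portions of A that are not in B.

10:05–10:40, 10:55–11:20, 15:15–16:50, 17:55–18:35

10:05–11:20 minus B → 10:05–10:40, 10:55–11:20.
15:15–16:50: no B overlap → unchanged.
17:55–18:35: no B overlap → unchanged.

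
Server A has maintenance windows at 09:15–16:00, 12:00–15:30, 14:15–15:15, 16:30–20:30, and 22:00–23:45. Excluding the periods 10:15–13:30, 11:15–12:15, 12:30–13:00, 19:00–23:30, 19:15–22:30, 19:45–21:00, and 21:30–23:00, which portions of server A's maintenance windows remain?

09:15-10:15, 13:30-16:00, 16:30-19:00, 23:30-23:45

A, merged: 09:15-16:00, 16:30-20:30, 22:00-23:45.
B, merged: 10:15-13:30, 19:00-23:30.
09:15-16:00 minus B → 09:15-10:15, 13:30-16:00.
16:30-20:30 minus B → 16:30-19:00.
22:00-23:45 minus B → 23:30-23:45.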